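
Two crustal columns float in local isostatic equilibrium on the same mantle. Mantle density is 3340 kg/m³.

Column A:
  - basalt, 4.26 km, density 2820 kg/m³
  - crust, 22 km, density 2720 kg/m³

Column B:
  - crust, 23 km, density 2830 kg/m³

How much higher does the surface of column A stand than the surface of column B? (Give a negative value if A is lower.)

1.24 km

For any compensation level in the mantle, the mantle terms cancel and isostasy reduces to e = (Σt_A − Σt_B) − (Σ(ρt)_A − Σ(ρt)_B) / ρ_m.
Σt_A = 26.26 km; Σt_B = 23 km; Σ(ρt)_A = 71853.2; Σ(ρt)_B = 65090 (in km·kg/m³).
e = (26.26 − 23) − (71853.2 − 65090) / 3340 = 1.24 km.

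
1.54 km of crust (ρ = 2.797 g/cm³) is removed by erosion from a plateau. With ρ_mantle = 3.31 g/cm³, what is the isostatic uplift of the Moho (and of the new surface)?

Unloading: uplift u = e ρ_c/ρ_m = 1.54 km × 2.797/3.31 = 1.3 km.

1.3 km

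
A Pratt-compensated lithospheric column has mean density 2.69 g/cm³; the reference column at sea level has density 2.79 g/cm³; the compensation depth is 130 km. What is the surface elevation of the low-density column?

ρ_ref D = ρ (D + h) → h = D (ρ_ref − ρ)/ρ.
h = 130 km × (2.79 − 2.69)/2.69 = 4.83 km.

4.83 km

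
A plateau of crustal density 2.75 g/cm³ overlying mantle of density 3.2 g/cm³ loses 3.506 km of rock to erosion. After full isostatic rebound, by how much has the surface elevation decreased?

Rebound u = e ρ_c/ρ_m = 3.506 km × 2.75/3.2 = 3.013 km.
Net surface drop = e − u = 3.506 km − 3.013 km = e (ρ_m − ρ_c)/ρ_m = 0.493 km.

0.493 km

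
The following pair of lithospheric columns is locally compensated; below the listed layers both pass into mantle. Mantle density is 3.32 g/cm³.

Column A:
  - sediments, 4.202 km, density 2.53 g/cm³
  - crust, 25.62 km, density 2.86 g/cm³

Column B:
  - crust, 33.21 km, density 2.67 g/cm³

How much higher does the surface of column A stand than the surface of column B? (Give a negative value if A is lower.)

−1.95 km

For any compensation level in the mantle, the mantle terms cancel and isostasy reduces to e = (Σt_A − Σt_B) − (Σ(ρt)_A − Σ(ρt)_B) / ρ_m.
Σt_A = 29.822 km; Σt_B = 33.21 km; Σ(ρt)_A = 83.90426; Σ(ρt)_B = 88.6707 (in km·g/cm³).
e = (29.822 − 33.21) − (83.90426 − 88.6707) / 3.32 = −1.95 km.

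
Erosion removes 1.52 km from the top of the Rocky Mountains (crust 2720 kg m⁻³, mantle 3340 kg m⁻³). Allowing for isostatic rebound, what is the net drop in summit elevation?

0.282 km

Rebound u = e ρ_c/ρ_m = 1.52 km × 2720/3340 = 1.238 km.
Net surface drop = e − u = 1.52 km − 1.238 km = e (ρ_m − ρ_c)/ρ_m = 0.282 km.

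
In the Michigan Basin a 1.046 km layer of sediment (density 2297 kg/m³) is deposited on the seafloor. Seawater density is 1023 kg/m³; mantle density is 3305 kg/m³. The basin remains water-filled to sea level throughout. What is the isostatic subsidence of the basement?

0.584 km

Submarine loading: the sediment displaces seawater, and the subsidence is in turn flooded, so s (ρ_m − ρ_w) = t (ρ_sed − ρ_w).
s = 1.046 km × (2297 − 1023) / (3305 − 1023) = 0.584 km.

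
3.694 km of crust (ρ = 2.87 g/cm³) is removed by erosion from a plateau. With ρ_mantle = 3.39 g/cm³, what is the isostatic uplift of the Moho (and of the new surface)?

3.13 km

Unloading: uplift u = e ρ_c/ρ_m = 3.694 km × 2.87/3.39 = 3.13 km.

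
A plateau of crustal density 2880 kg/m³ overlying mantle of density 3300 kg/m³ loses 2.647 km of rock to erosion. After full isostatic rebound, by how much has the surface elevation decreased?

0.337 km

Rebound u = e ρ_c/ρ_m = 2.647 km × 2880/3300 = 2.31 km.
Net surface drop = e − u = 2.647 km − 2.31 km = e (ρ_m − ρ_c)/ρ_m = 0.337 km.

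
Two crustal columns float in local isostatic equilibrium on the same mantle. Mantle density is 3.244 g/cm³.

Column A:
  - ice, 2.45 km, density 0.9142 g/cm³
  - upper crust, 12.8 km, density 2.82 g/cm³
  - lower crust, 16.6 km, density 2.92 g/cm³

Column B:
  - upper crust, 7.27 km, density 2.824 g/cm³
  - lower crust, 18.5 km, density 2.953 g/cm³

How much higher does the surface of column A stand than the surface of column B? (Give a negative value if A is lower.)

For any compensation level in the mantle, the mantle terms cancel and isostasy reduces to e = (Σt_A − Σt_B) − (Σ(ρt)_A − Σ(ρt)_B) / ρ_m.
Σt_A = 31.85 km; Σt_B = 25.77 km; Σ(ρt)_A = 86.80779; Σ(ρt)_B = 75.16098 (in km·g/cm³).
e = (31.85 − 25.77) − (86.80779 − 75.16098) / 3.244 = 2.49 km.

2.49 km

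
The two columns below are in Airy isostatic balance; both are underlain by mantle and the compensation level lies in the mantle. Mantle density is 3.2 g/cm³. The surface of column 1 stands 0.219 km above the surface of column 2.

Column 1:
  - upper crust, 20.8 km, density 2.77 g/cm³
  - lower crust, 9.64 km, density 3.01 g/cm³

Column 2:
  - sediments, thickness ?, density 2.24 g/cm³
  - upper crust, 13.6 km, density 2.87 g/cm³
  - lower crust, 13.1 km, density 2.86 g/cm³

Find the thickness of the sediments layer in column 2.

1.18 km

Take the compensation level at the base of the deeper column (depth z_c below the surface of column 1) and equate Σ ρ_i t_i down to z_c; mantle fills any gap and the z_c terms cancel.
Column 1: 20.8×2.77 + 9.64×3.01 + (z_c − 30.44)×3.2
Column 2: 0.219×0 + x×2.24 + 13.6×2.87 + 13.1×2.86 + (z_c − 0.219 − 26.7 − x)×3.2
The z_c×3.2 term appears on both sides and cancels. Collect the known terms of each column as K = Σ(ρt)_known − 3.2 × (depth of known layers): K_1 = 86.6324 − 3.2×30.44 = −10.7756; K_2 = 76.498 − 3.2×(0.219 + 26.7) = −9.6428.
Balance: K_1 = K_2 − x×(3.2 − 2.24), so x = (K_2 − K_1)/(3.2 − 2.24) = 1.1328/0.96 = 1.18 km.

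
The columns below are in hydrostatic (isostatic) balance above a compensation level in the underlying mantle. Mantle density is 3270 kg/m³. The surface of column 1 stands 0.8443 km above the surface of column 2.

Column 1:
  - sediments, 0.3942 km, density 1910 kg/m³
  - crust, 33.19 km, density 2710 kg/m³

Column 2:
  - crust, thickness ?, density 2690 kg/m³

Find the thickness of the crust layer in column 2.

28.2 km

Take the compensation level at the base of the deeper column (depth z_c below the surface of column 1) and equate Σ ρ_i t_i down to z_c; mantle fills any gap and the z_c terms cancel.
Column 1: 0.3942×1910 + 33.19×2710 + (z_c − 33.5842)×3270
Column 2: 0.8443×0 + x×2690 + (z_c − 0.8443 − 0 − x)×3270
The z_c×3270 term appears on both sides and cancels. Collect the known terms of each column as K = Σ(ρt)_known − 3270 × (depth of known layers): K_1 = 90697.822 − 3270×33.5842 = −19122.512; K_2 = 0 − 3270×(0.8443 + 0) = −2760.861.
Balance: K_1 = K_2 − x×(3270 − 2690), so x = (K_2 − K_1)/(3270 − 2690) = 16361.7/580 = 28.2 km.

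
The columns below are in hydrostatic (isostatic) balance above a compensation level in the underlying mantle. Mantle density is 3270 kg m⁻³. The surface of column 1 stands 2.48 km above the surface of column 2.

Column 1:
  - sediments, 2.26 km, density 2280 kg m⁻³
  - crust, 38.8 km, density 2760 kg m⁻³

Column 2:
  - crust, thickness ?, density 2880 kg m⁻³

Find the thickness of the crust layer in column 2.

Take the compensation level at the base of the deeper column (depth z_c below the surface of column 1) and equate Σ ρ_i t_i down to z_c; mantle fills any gap and the z_c terms cancel.
Column 1: 2.26×2280 + 38.8×2760 + (z_c − 41.06)×3270
Column 2: 2.48×0 + x×2880 + (z_c − 2.48 − 0 − x)×3270
The z_c×3270 term appears on both sides and cancels. Collect the known terms of each column as K = Σ(ρt)_known − 3270 × (depth of known layers): K_1 = 112240.8 − 3270×41.06 = −22025.4; K_2 = 0 − 3270×(2.48 + 0) = −8109.6.
Balance: K_1 = K_2 − x×(3270 − 2880), so x = (K_2 − K_1)/(3270 − 2880) = 13915.8/390 = 35.7 km.

35.7 km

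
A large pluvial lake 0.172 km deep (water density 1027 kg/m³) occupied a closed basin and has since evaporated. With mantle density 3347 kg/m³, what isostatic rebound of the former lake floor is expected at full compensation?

u = d ρ_w/ρ_m = 0.172 km × 1027/3347 = 0.0528 km.

0.0528 km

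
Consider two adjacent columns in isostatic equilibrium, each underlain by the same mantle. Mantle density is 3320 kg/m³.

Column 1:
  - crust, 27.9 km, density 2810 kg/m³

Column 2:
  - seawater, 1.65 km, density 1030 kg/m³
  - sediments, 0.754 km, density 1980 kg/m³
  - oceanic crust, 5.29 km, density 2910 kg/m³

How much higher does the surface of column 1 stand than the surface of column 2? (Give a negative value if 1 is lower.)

For any compensation level in the mantle, the mantle terms cancel and isostasy reduces to e = (Σt_1 − Σt_2) − (Σ(ρt)_1 − Σ(ρt)_2) / ρ_m.
Σt_1 = 27.9 km; Σt_2 = 7.694 km; Σ(ρt)_1 = 78399; Σ(ρt)_2 = 18586.32 (in km·kg/m³).
e = (27.9 − 7.694) − (78399 − 18586.32) / 3320 = 2.19 km.

2.19 km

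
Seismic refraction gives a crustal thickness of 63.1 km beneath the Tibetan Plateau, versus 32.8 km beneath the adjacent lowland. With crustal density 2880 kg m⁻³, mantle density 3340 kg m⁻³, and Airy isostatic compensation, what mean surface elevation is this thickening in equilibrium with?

Excess crust Δ = 63.1 km − 32.8 km = 30.3 km, split between elevation h and root r with h + r = Δ.
Airy balance ρ_c h = (ρ_m − ρ_c) r gives r = h ρ_c/(ρ_m − ρ_c), so h (1 + ρ_c/(ρ_m − ρ_c)) = Δ, i.e. h = Δ (ρ_m − ρ_c)/ρ_m.
h = 30.3 km × 460/3340 = 4.17 km.

4.17 km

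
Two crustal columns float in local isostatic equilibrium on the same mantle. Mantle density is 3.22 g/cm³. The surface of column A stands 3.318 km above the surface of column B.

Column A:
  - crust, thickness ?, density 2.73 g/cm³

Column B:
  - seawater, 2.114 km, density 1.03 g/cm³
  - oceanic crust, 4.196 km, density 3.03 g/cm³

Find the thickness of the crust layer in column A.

32.9 km

Take the compensation level at the base of the deeper column (depth z_c below the surface of column A) and equate Σ ρ_i t_i down to z_c; mantle fills any gap and the z_c terms cancel.
Column A: x×2.73 + (z_c − 0 − x)×3.22
Column B: 3.318×0 + 2.114×1.03 + 4.196×3.03 + (z_c − 3.318 − 6.31)×3.22
The z_c×3.22 term appears on both sides and cancels. Collect the known terms of each column as K = Σ(ρt)_known − 3.22 × (depth of known layers): K_A = 0 − 3.22×0 = 0; K_B = 14.8913 − 3.22×(3.318 + 6.31) = −16.11086.
Balance: K_A − x×(3.22 − 2.73) = K_B, so x = (K_A − K_B)/(3.22 − 2.73) = 16.1109/0.49 = 32.9 km.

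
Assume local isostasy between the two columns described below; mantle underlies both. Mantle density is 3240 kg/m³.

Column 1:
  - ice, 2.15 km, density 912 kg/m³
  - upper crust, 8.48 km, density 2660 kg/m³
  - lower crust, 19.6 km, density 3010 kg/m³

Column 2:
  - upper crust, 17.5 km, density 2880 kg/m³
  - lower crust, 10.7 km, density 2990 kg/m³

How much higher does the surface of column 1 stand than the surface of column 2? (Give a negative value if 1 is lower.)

For any compensation level in the mantle, the mantle terms cancel and isostasy reduces to e = (Σt_1 − Σt_2) − (Σ(ρt)_1 − Σ(ρt)_2) / ρ_m.
Σt_1 = 30.23 km; Σt_2 = 28.2 km; Σ(ρt)_1 = 83513.6; Σ(ρt)_2 = 82393 (in km·kg/m³).
e = (30.23 − 28.2) − (83513.6 − 82393) / 3240 = 1.68 km.

1.68 km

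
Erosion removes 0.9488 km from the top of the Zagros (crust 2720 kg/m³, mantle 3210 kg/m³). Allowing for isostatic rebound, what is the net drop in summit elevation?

0.145 km

Rebound u = e ρ_c/ρ_m = 0.9488 km × 2720/3210 = 0.804 km.
Net surface drop = e − u = 0.9488 km − 0.804 km = e (ρ_m − ρ_c)/ρ_m = 0.145 km.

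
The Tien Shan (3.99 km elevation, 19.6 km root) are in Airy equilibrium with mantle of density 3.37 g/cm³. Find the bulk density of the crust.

2.8 g/cm³

ρ_c h = (ρ_m − ρ_c) r → ρ_c (h + r) = ρ_m r → ρ_c = ρ_m r / (h + r).
ρ_c = 3.37 × 19.6 km / (3.99 km + 19.6 km) = 2.8 g/cm³.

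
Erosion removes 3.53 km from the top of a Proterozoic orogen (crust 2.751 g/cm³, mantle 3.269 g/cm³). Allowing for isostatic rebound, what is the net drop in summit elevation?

0.559 km

Rebound u = e ρ_c/ρ_m = 3.53 km × 2.751/3.269 = 2.971 km.
Net surface drop = e − u = 3.53 km − 2.971 km = e (ρ_m − ρ_c)/ρ_m = 0.559 km.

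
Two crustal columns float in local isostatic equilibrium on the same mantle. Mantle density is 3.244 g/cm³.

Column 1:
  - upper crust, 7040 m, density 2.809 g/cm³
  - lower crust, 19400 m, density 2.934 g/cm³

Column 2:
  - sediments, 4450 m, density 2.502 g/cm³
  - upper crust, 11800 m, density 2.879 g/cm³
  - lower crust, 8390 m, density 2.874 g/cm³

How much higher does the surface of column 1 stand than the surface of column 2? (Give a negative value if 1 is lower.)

−505 m

For any compensation level in the mantle, the mantle terms cancel and isostasy reduces to e = (Σt_1 − Σt_2) − (Σ(ρt)_1 − Σ(ρt)_2) / ρ_m.
Σt_1 = 26440 m; Σt_2 = 24640 m; Σ(ρt)_1 = 76694.96; Σ(ρt)_2 = 69218.96 (in m·g/cm³).
e = (26440 − 24640) − (76694.96 − 69218.96) / 3.244 = −505 m.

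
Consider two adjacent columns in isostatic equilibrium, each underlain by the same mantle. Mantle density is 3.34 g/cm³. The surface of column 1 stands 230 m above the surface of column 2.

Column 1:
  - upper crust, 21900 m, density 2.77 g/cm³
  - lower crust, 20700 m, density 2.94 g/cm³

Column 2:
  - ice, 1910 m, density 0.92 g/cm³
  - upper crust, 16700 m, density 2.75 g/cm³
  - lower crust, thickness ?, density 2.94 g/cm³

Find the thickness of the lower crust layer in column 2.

Take the compensation level at the base of the deeper column (depth z_c below the surface of column 1) and equate Σ ρ_i t_i down to z_c; mantle fills any gap and the z_c terms cancel.
Column 1: 21900×2.77 + 20700×2.94 + (z_c − 42600)×3.34
Column 2: 230×0 + 1910×0.92 + 16700×2.75 + x×2.94 + (z_c − 230 − 18610 − x)×3.34
The z_c×3.34 term appears on both sides and cancels. Collect the known terms of each column as K = Σ(ρt)_known − 3.34 × (depth of known layers): K_1 = 121521 − 3.34×42600 = −20763; K_2 = 47682.2 − 3.34×(230 + 18610) = −15243.4.
Balance: K_1 = K_2 − x×(3.34 − 2.94), so x = (K_2 − K_1)/(3.34 − 2.94) = 5519.6/0.4 = 13800 m.

13800 m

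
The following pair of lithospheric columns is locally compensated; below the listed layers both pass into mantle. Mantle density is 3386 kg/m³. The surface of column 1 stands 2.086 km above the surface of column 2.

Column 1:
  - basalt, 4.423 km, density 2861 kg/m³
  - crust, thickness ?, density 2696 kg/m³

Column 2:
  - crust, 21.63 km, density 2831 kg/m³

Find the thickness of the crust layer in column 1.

Take the compensation level at the base of the deeper column (depth z_c below the surface of column 1) and equate Σ ρ_i t_i down to z_c; mantle fills any gap and the z_c terms cancel.
Column 1: 4.423×2861 + x×2696 + (z_c − 4.423 − x)×3386
Column 2: 2.086×0 + 21.63×2831 + (z_c − 2.086 − 21.63)×3386
The z_c×3386 term appears on both sides and cancels. Collect the known terms of each column as K = Σ(ρt)_known − 3386 × (depth of known layers): K_1 = 12654.203 − 3386×4.423 = −2322.075; K_2 = 61234.53 − 3386×(2.086 + 21.63) = −19067.846.
Balance: K_1 − x×(3386 − 2696) = K_2, so x = (K_1 − K_2)/(3386 − 2696) = 16745.8/690 = 24.3 km.

24.3 km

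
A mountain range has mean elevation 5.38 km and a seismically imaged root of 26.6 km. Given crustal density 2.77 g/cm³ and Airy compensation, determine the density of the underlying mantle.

3.33 g/cm³

Airy balance: ρ_c h = (ρ_m − ρ_c) r → ρ_m = ρ_c (1 + h/r).
ρ_m = 2.77 × (1 + 5.38 km/26.6 km) = 3.33 g/cm³.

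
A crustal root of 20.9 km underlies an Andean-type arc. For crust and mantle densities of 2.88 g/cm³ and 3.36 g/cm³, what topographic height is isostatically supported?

3.48 km

In Airy isostatic equilibrium: ρ_c h = (ρ_m − ρ_c) r.
h = r (ρ_m − ρ_c) / ρ_c = 20.9 km × (3.36 − 2.88) / 2.88 = 3.48 km.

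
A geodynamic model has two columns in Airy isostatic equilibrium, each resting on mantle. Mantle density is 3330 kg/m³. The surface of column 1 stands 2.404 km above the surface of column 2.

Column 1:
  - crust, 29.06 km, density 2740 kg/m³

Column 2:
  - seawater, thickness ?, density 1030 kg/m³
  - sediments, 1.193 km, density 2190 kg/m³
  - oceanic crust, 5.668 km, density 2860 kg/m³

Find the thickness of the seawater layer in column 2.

2.22 km

Take the compensation level at the base of the deeper column (depth z_c below the surface of column 1) and equate Σ ρ_i t_i down to z_c; mantle fills any gap and the z_c terms cancel.
Column 1: 29.06×2740 + (z_c − 29.06)×3330
Column 2: 2.404×0 + x×1030 + 1.193×2190 + 5.668×2860 + (z_c − 2.404 − 6.861 − x)×3330
The z_c×3330 term appears on both sides and cancels. Collect the known terms of each column as K = Σ(ρt)_known − 3330 × (depth of known layers): K_1 = 79624.4 − 3330×29.06 = −17145.4; K_2 = 18823.15 − 3330×(2.404 + 6.861) = −12029.3.
Balance: K_1 = K_2 − x×(3330 − 1030), so x = (K_2 − K_1)/(3330 − 1030) = 5116.1/2300 = 2.22 km.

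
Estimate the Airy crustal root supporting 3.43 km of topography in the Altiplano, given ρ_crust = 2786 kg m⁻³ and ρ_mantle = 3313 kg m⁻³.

For local isostatic compensation: the weight of the topography is balanced by the buoyancy of the root, ρ_c h = (ρ_m − ρ_c) r.
r = h · ρ_c / (ρ_m − ρ_c) = 3.43 km × 2786 / (3313 − 2786) = 18.1 km.

18.1 km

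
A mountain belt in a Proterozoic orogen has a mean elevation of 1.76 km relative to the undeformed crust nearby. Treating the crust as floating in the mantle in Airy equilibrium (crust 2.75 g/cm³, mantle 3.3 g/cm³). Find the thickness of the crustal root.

In Airy isostatic equilibrium: the weight of the topography is balanced by the buoyancy of the root, ρ_c h = (ρ_m − ρ_c) r.
r = h · ρ_c / (ρ_m − ρ_c) = 1.76 km × 2.75 / (3.3 − 2.75) = 8.8 km.

8.8 km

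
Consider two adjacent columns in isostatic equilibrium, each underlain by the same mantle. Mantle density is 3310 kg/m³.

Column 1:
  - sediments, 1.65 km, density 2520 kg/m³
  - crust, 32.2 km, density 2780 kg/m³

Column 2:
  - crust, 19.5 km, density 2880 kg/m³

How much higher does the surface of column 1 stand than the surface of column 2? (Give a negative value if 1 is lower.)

For any compensation level in the mantle, the mantle terms cancel and isostasy reduces to e = (Σt_1 − Σt_2) − (Σ(ρt)_1 − Σ(ρt)_2) / ρ_m.
Σt_1 = 33.85 km; Σt_2 = 19.5 km; Σ(ρt)_1 = 93674; Σ(ρt)_2 = 56160 (in km·kg/m³).
e = (33.85 − 19.5) − (93674 − 56160) / 3310 = 3.02 km.

3.02 km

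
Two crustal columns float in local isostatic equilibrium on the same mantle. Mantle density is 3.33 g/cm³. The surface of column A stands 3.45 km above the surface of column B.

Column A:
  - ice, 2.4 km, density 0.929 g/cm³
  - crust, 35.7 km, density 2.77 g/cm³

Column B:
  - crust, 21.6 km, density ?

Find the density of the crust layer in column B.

Take the compensation level at the base of the deeper column (depth z_c below the surface of column A) and equate Σ ρ_i t_i down to z_c; mantle fills any gap and the z_c terms cancel.
Column A: 2.4×0.929 + 35.7×2.77 + (z_c − 38.1)×3.33
Column B: 3.45×0 + 21.6×ρ + (z_c − 3.45 − 21.6)×3.33
The z_c×3.33 term appears on both sides and cancels. Collect the known terms of each column as K = Σ(ρt)_known − 3.33 × (depth of known layers): K_A = 101.1186 − 3.33×38.1 = −25.7544; K_B = 0 − 3.33×(3.45 + 21.6) = −83.4165.
Balance: K_A = K_B + 21.6×ρ, so ρ = (K_A − K_B)/21.6 = 57.6621/21.6 = 2.67 g/cm³.

2.67 g/cm³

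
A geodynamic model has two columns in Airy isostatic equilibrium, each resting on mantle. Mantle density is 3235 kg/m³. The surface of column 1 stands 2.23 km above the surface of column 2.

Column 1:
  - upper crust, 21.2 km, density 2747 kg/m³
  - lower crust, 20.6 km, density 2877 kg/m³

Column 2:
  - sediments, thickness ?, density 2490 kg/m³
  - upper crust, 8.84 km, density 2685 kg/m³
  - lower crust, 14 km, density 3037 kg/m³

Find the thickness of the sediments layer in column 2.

Take the compensation level at the base of the deeper column (depth z_c below the surface of column 1) and equate Σ ρ_i t_i down to z_c; mantle fills any gap and the z_c terms cancel.
Column 1: 21.2×2747 + 20.6×2877 + (z_c − 41.8)×3235
Column 2: 2.23×0 + x×2490 + 8.84×2685 + 14×3037 + (z_c − 2.23 − 22.84 − x)×3235
The z_c×3235 term appears on both sides and cancels. Collect the known terms of each column as K = Σ(ρt)_known − 3235 × (depth of known layers): K_1 = 117502.6 − 3235×41.8 = −17720.4; K_2 = 66253.4 − 3235×(2.23 + 22.84) = −14848.05.
Balance: K_1 = K_2 − x×(3235 − 2490), so x = (K_2 − K_1)/(3235 − 2490) = 2872.35/745 = 3.86 km.

3.86 km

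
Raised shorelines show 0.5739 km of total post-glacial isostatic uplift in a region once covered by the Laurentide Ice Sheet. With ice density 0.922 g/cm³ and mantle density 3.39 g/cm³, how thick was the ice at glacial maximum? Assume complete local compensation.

u = t ρ_ice/ρ_m → t = u ρ_m/ρ_ice = 0.5739 km × 3.39/0.922 = 2.11 km.

2.11 km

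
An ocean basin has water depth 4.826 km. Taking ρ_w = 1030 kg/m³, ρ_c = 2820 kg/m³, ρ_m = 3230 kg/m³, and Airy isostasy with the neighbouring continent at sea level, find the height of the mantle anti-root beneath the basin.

Balancing pressure at the compensation depth: replacing crust with seawater at the top is compensated by replacing crust with mantle at the base: d (ρ_c − ρ_w) = a (ρ_m − ρ_c).
a = d (ρ_c − ρ_w)/(ρ_m − ρ_c) = 4.826 km × 1790/410 = 21.1 km.

21.1 km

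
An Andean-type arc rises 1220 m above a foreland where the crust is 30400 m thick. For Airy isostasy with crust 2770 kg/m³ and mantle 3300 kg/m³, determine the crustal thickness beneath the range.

38000 m

Root depth r = h ρ_c / (ρ_m − ρ_c) = 1220 m × 2770 / 530 = 6376 m.
Total thickness = T + h + r = 30400 m + 1220 m + 6376 m = 38000 m.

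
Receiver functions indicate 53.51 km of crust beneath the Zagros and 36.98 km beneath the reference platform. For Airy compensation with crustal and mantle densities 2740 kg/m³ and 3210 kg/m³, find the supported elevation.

Excess crust Δ = 53.51 km − 36.98 km = 16.53 km, split between elevation h and root r with h + r = Δ.
Airy balance ρ_c h = (ρ_m − ρ_c) r gives r = h ρ_c/(ρ_m − ρ_c), so h (1 + ρ_c/(ρ_m − ρ_c)) = Δ, i.e. h = Δ (ρ_m − ρ_c)/ρ_m.
h = 16.53 km × 470/3210 = 2.42 km.

2.42 km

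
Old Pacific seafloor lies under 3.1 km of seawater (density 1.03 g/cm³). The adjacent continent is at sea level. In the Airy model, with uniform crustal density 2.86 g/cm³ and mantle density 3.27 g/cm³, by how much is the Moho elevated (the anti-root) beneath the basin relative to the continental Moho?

In Airy isostatic equilibrium: replacing crust with seawater at the top is compensated by replacing crust with mantle at the base: d (ρ_c − ρ_w) = a (ρ_m − ρ_c).
a = d (ρ_c − ρ_w)/(ρ_m − ρ_c) = 3.1 km × 1.83/0.41 = 13.8 km.

13.8 km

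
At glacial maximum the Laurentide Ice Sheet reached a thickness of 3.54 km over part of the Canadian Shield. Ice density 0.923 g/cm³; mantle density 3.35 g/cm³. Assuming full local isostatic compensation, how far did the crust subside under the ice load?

0.975 km

Equating mass per unit area of the two columns: the ice load ρ_ice t is balanced by mantle displaced below, ρ_m s.
s = t ρ_ice / ρ_m = 3.54 km × 0.923/3.35 = 0.975 km.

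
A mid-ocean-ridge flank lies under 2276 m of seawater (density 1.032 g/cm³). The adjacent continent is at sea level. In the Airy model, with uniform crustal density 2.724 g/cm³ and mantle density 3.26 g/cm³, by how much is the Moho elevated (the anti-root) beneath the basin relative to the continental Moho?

7180 m

For local isostatic compensation: replacing crust with seawater at the top is compensated by replacing crust with mantle at the base: d (ρ_c − ρ_w) = a (ρ_m − ρ_c).
a = d (ρ_c − ρ_w)/(ρ_m − ρ_c) = 2276 m × 1.692/0.536 = 7180 m.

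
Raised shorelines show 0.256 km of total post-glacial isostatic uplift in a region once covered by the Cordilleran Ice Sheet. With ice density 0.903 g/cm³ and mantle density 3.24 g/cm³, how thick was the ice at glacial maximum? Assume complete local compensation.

u = t ρ_ice/ρ_m → t = u ρ_m/ρ_ice = 0.256 km × 3.24/0.903 = 0.919 km.

0.919 km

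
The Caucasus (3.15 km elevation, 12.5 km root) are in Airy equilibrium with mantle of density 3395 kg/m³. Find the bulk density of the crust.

ρ_c h = (ρ_m − ρ_c) r → ρ_c (h + r) = ρ_m r → ρ_c = ρ_m r / (h + r).
ρ_c = 3395 × 12.5 km / (3.15 km + 12.5 km) = 2710 kg/m³.

2710 kg/m³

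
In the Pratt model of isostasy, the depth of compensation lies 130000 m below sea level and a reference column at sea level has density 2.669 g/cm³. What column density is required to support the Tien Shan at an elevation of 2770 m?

Pratt balance: ρ_ref D = ρ (D + h).
ρ = ρ_ref D/(D + h) = 2.669 × 130000 m/(130000 m + 2770 m) = 2.61 g/cm³.

2.61 g/cm³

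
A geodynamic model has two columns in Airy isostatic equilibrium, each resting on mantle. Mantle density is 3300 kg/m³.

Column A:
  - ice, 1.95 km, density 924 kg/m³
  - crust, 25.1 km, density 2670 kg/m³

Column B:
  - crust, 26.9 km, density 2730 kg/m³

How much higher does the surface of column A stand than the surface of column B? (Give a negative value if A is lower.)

1.55 km

For any compensation level in the mantle, the mantle terms cancel and isostasy reduces to e = (Σt_A − Σt_B) − (Σ(ρt)_A − Σ(ρt)_B) / ρ_m.
Σt_A = 27.05 km; Σt_B = 26.9 km; Σ(ρt)_A = 68818.8; Σ(ρt)_B = 73437 (in km·kg/m³).
e = (27.05 − 26.9) − (68818.8 − 73437) / 3300 = 1.55 km.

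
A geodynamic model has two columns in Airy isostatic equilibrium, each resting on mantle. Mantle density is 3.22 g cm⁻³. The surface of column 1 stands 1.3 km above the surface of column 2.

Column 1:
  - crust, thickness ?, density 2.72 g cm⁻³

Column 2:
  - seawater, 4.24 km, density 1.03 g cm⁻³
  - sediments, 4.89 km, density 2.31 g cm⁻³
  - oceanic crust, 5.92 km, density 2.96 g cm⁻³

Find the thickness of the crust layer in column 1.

38.9 km

Take the compensation level at the base of the deeper column (depth z_c below the surface of column 1) and equate Σ ρ_i t_i down to z_c; mantle fills any gap and the z_c terms cancel.
Column 1: x×2.72 + (z_c − 0 − x)×3.22
Column 2: 1.3×0 + 4.24×1.03 + 4.89×2.31 + 5.92×2.96 + (z_c − 1.3 − 15.05)×3.22
The z_c×3.22 term appears on both sides and cancels. Collect the known terms of each column as K = Σ(ρt)_known − 3.22 × (depth of known layers): K_1 = 0 − 3.22×0 = 0; K_2 = 33.1863 − 3.22×(1.3 + 15.05) = −19.4607.
Balance: K_1 − x×(3.22 − 2.72) = K_2, so x = (K_1 − K_2)/(3.22 − 2.72) = 19.4607/0.5 = 38.9 km.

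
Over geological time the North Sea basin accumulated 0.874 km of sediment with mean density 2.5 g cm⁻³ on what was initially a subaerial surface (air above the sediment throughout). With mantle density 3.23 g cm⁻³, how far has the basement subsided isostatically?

0.676 km

Subaerial load: s = t ρ_sed / ρ_m = 0.874 km × 2.5/3.23 = 0.676 km.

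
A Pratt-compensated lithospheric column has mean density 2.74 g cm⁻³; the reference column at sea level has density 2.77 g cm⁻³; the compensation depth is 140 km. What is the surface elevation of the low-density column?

1.53 km

ρ_ref D = ρ (D + h) → h = D (ρ_ref − ρ)/ρ.
h = 140 km × (2.77 − 2.74)/2.74 = 1.53 km.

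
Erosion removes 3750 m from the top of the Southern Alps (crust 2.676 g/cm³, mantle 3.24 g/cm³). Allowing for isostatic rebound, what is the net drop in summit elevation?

653 m

Rebound u = e ρ_c/ρ_m = 3750 m × 2.676/3.24 = 3097 m.
Net surface drop = e − u = 3750 m − 3097 m = e (ρ_m − ρ_c)/ρ_m = 653 m.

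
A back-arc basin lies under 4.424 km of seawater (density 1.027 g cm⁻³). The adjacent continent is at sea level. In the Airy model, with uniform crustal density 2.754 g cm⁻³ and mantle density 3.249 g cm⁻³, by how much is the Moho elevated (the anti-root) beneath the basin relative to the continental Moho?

By Archimedes' principle applied to the lithosphere: replacing crust with seawater at the top is compensated by replacing crust with mantle at the base: d (ρ_c − ρ_w) = a (ρ_m − ρ_c).
a = d (ρ_c − ρ_w)/(ρ_m − ρ_c) = 4.424 km × 1.727/0.495 = 15.4 km.

15.4 km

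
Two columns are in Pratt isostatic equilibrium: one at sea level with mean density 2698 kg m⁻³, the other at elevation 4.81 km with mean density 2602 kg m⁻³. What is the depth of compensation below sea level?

ρ_ref D = ρ (D + h) → D (ρ_ref − ρ) = ρ h.
D = ρ h/(ρ_ref − ρ) = 2602 × 4.81 km/(2698 − 2602) = 130 km.

130 km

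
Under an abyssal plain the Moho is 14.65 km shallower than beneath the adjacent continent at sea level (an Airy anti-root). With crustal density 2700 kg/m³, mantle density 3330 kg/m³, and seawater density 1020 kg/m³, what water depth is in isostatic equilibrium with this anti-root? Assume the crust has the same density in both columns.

Replacing a thickness d of crust by seawater at the top must be balanced by replacing crust with mantle at the base: d (ρ_c − ρ_w) = a (ρ_m − ρ_c).
d = a (ρ_m − ρ_c)/(ρ_c − ρ_w) = 14.65 km × 630/1680 = 5.49 km.

5.49 km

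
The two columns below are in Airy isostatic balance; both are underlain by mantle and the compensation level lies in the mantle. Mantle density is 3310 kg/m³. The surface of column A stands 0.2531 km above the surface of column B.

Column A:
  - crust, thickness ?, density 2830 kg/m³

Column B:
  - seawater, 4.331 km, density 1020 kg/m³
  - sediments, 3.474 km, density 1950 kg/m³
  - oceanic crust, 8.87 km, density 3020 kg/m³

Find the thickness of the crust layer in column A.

37.6 km

Take the compensation level at the base of the deeper column (depth z_c below the surface of column A) and equate Σ ρ_i t_i down to z_c; mantle fills any gap and the z_c terms cancel.
Column A: x×2830 + (z_c − 0 − x)×3310
Column B: 0.2531×0 + 4.331×1020 + 3.474×1950 + 8.87×3020 + (z_c − 0.2531 − 16.675)×3310
The z_c×3310 term appears on both sides and cancels. Collect the known terms of each column as K = Σ(ρt)_known − 3310 × (depth of known layers): K_A = 0 − 3310×0 = 0; K_B = 37979.32 − 3310×(0.2531 + 16.675) = −18052.691.
Balance: K_A − x×(3310 − 2830) = K_B, so x = (K_A − K_B)/(3310 − 2830) = 18052.7/480 = 37.6 km.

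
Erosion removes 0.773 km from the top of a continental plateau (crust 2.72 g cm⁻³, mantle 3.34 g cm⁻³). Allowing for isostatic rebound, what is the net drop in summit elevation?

0.143 km

Rebound u = e ρ_c/ρ_m = 0.773 km × 2.72/3.34 = 0.6295 km.
Net surface drop = e − u = 0.773 km − 0.6295 km = e (ρ_m − ρ_c)/ρ_m = 0.143 km.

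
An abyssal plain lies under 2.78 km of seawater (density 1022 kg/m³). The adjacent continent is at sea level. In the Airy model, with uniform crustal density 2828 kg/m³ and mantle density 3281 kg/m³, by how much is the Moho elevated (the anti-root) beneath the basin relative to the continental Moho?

For local isostatic compensation: replacing crust with seawater at the top is compensated by replacing crust with mantle at the base: d (ρ_c − ρ_w) = a (ρ_m − ρ_c).
a = d (ρ_c − ρ_w)/(ρ_m − ρ_c) = 2.78 km × 1806/453 = 11.1 km.

11.1 km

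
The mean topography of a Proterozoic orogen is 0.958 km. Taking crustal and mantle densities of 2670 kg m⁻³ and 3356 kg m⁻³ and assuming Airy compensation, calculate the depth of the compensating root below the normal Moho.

3.73 km

Equating mass per unit area of the two columns: the weight of the topography is balanced by the buoyancy of the root, ρ_c h = (ρ_m − ρ_c) r.
r = h · ρ_c / (ρ_m − ρ_c) = 0.958 km × 2670 / (3356 − 2670) = 3.73 km.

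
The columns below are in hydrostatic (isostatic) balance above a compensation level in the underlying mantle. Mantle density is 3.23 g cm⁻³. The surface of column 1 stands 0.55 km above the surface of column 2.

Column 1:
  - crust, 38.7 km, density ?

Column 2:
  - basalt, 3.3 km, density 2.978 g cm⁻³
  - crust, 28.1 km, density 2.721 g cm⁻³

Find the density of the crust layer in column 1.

Take the compensation level at the base of the deeper column (depth z_c below the surface of column 1) and equate Σ ρ_i t_i down to z_c; mantle fills any gap and the z_c terms cancel.
Column 1: 38.7×ρ + (z_c − 38.7)×3.23
Column 2: 0.55×0 + 3.3×2.978 + 28.1×2.721 + (z_c − 0.55 − 31.4)×3.23
The z_c×3.23 term appears on both sides and cancels. Collect the known terms of each column as K = Σ(ρt)_known − 3.23 × (depth of known layers): K_1 = 0 − 3.23×38.7 = −125.001; K_2 = 86.2875 − 3.23×(0.55 + 31.4) = −16.911.
Balance: K_1 + 38.7×ρ = K_2, so ρ = (K_2 − K_1)/38.7 = 108.09/38.7 = 2.79 g cm⁻³.

2.79 g cm⁻³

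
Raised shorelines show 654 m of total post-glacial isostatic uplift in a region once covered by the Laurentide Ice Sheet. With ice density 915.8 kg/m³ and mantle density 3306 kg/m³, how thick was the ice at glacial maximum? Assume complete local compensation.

2360 m

u = t ρ_ice/ρ_m → t = u ρ_m/ρ_ice = 654 m × 3306/915.8 = 2360 m.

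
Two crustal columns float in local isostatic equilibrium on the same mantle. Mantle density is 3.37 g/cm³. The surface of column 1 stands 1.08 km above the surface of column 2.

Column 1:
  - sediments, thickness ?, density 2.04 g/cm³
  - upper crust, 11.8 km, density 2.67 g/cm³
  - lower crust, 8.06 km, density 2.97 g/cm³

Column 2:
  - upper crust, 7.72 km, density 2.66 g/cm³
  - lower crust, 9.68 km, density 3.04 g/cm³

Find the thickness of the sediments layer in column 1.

0.625 km

Take the compensation level at the base of the deeper column (depth z_c below the surface of column 1) and equate Σ ρ_i t_i down to z_c; mantle fills any gap and the z_c terms cancel.
Column 1: x×2.04 + 11.8×2.67 + 8.06×2.97 + (z_c − 19.86 − x)×3.37
Column 2: 1.08×0 + 7.72×2.66 + 9.68×3.04 + (z_c − 1.08 − 17.4)×3.37
The z_c×3.37 term appears on both sides and cancels. Collect the known terms of each column as K = Σ(ρt)_known − 3.37 × (depth of known layers): K_1 = 55.4442 − 3.37×19.86 = −11.484; K_2 = 49.9624 − 3.37×(1.08 + 17.4) = −12.3152.
Balance: K_1 − x×(3.37 − 2.04) = K_2, so x = (K_1 − K_2)/(3.37 − 2.04) = 0.8312/1.33 = 0.625 km.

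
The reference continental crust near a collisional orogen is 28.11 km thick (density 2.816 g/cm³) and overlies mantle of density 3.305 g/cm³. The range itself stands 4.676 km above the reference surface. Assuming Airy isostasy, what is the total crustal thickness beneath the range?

Root depth r = h ρ_c / (ρ_m − ρ_c) = 4.676 km × 2.816 / 0.489 = 26.93 km.
Total thickness = T + h + r = 28.11 km + 4.676 km + 26.93 km = 59.7 km.

59.7 km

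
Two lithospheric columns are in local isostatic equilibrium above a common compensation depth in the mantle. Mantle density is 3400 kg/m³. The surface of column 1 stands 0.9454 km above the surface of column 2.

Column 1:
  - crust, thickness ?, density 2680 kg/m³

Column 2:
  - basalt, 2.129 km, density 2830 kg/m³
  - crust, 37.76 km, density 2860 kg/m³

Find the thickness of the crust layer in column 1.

34.5 km

Take the compensation level at the base of the deeper column (depth z_c below the surface of column 1) and equate Σ ρ_i t_i down to z_c; mantle fills any gap and the z_c terms cancel.
Column 1: x×2680 + (z_c − 0 − x)×3400
Column 2: 0.9454×0 + 2.129×2830 + 37.76×2860 + (z_c − 0.9454 − 39.889)×3400
The z_c×3400 term appears on both sides and cancels. Collect the known terms of each column as K = Σ(ρt)_known − 3400 × (depth of known layers): K_1 = 0 − 3400×0 = 0; K_2 = 114018.67 − 3400×(0.9454 + 39.889) = −24818.29.
Balance: K_1 − x×(3400 − 2680) = K_2, so x = (K_1 − K_2)/(3400 − 2680) = 24818.3/720 = 34.5 km.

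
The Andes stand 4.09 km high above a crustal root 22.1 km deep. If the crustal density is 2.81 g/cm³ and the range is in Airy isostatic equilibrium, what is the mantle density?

3.33 g/cm³

Airy balance: ρ_c h = (ρ_m − ρ_c) r → ρ_m = ρ_c (1 + h/r).
ρ_m = 2.81 × (1 + 4.09 km/22.1 km) = 3.33 g/cm³.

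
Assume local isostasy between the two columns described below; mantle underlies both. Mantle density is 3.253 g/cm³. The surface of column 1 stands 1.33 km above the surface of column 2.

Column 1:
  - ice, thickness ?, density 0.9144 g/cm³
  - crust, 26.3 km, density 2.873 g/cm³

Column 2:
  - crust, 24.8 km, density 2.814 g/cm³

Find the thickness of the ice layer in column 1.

Take the compensation level at the base of the deeper column (depth z_c below the surface of column 1) and equate Σ ρ_i t_i down to z_c; mantle fills any gap and the z_c terms cancel.
Column 1: x×0.9144 + 26.3×2.873 + (z_c − 26.3 − x)×3.253
Column 2: 1.33×0 + 24.8×2.814 + (z_c − 1.33 − 24.8)×3.253
The z_c×3.253 term appears on both sides and cancels. Collect the known terms of each column as K = Σ(ρt)_known − 3.253 × (depth of known layers): K_1 = 75.5599 − 3.253×26.3 = −9.994; K_2 = 69.7872 − 3.253×(1.33 + 24.8) = −15.21369.
Balance: K_1 − x×(3.253 − 0.9144) = K_2, so x = (K_1 − K_2)/(3.253 − 0.9144) = 5.21969/2.3386 = 2.23 km.

2.23 km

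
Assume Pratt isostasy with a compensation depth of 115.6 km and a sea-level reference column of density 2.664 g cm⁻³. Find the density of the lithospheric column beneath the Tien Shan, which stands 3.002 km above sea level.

Pratt balance: ρ_ref D = ρ (D + h).
ρ = ρ_ref D/(D + h) = 2.664 × 115.6 km/(115.6 km + 3.002 km) = 2.6 g cm⁻³.

2.6 g cm⁻³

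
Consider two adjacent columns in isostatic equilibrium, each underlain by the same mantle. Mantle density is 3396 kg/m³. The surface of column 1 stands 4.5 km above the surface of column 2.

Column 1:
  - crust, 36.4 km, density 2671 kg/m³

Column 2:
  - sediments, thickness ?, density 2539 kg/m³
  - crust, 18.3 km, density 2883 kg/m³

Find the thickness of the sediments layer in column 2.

Take the compensation level at the base of the deeper column (depth z_c below the surface of column 1) and equate Σ ρ_i t_i down to z_c; mantle fills any gap and the z_c terms cancel.
Column 1: 36.4×2671 + (z_c − 36.4)×3396
Column 2: 4.5×0 + x×2539 + 18.3×2883 + (z_c − 4.5 − 18.3 − x)×3396
The z_c×3396 term appears on both sides and cancels. Collect the known terms of each column as K = Σ(ρt)_known − 3396 × (depth of known layers): K_1 = 97224.4 − 3396×36.4 = −26390; K_2 = 52758.9 − 3396×(4.5 + 18.3) = −24669.9.
Balance: K_1 = K_2 − x×(3396 − 2539), so x = (K_2 − K_1)/(3396 − 2539) = 1720.1/857 = 2.01 km.

2.01 km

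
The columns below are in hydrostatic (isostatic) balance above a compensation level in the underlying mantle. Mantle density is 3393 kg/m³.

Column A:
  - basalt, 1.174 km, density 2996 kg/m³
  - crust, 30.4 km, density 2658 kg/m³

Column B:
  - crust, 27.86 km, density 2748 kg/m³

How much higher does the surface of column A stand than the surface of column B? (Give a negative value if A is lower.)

For any compensation level in the mantle, the mantle terms cancel and isostasy reduces to e = (Σt_A − Σt_B) − (Σ(ρt)_A − Σ(ρt)_B) / ρ_m.
Σt_A = 31.574 km; Σt_B = 27.86 km; Σ(ρt)_A = 84320.504; Σ(ρt)_B = 76559.28 (in km·kg/m³).
e = (31.574 − 27.86) − (84320.504 − 76559.28) / 3393 = 1.43 km.

1.43 km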